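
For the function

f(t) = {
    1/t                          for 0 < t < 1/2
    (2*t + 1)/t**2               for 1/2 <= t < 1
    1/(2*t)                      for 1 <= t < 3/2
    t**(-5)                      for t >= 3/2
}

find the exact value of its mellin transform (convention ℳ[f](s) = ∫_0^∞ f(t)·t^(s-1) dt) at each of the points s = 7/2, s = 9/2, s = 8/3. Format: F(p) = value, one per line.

peel off the shared t-power: 1 on [0, 1/2); (2*t + 1)/t on [1/2, 1); 1/2 on [1, 3/2); …
the shared t-power comes off first: t on [0, 1/2); 2*t + 1 on [1/2, 1); t/2 on [1, 3/2); …
split f at 1/2, 1, 3/2: ℳ[f](s) collects 4 kernel integrals
the [0, 1/2) slice contributes ∫ 1/t·t^(s-1) dt
on [1/2, 1) integrate f = (2*t + 1)/t**2 against the kernel
on [1, 3/2) integrate f = 1/(2*t) against the kernel
piece [3/2, ∞): integrate t**(-5) against the kernel

F(7/2) = -13*sqrt(2)/60 + 403*sqrt(6)/1080 + 19/15
F(9/2) = -19*sqrt(2)/280 + 29/35 + 305*sqrt(6)/336
F(8/3) = 2**(1/3)*(-2268 + 727*3**(2/3) + 3024*2**(2/3))/2520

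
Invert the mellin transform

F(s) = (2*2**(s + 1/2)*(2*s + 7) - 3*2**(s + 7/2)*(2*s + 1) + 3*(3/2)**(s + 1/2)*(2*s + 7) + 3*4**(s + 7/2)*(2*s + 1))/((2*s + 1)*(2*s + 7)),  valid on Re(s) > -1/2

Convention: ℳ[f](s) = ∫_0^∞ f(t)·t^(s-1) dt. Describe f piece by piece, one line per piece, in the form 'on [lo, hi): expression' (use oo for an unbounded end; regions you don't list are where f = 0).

on [0, 3/2): 5*sqrt(t)/2
on [3/2, 2): sqrt(t)
on [2, 4): 3*t**(7/2)/2

summing 3 kernel integrals split by 3/2, 2 yields ℳ[f](s)
the [0, 3/2) slice contributes ∫ 5*sqrt(t)/2·t^(s-1) dt
segment [3/2, 2) carries sqrt(t); integrate it
the [2, 4) slice contributes ∫ 3*t**(7/2)/2·t^(s-1) dt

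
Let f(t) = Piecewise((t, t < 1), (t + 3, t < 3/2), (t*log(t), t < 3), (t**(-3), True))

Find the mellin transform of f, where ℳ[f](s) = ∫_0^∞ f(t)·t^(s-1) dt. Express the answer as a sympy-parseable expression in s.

(-162*2**s*s*(s - 3)*(s**2 + 2*s + 1) - 162*2**s*(s - 3)*(s**2 + 2*s + 1) - 81*3**s*s**2*(s - 3)*(s + 1)*log(3) + 81*3**s*s**2*(s - 3)*(s + 1)*log(2) - 81*3**s*s*(s - 3)*(s + 1)*log(3) + 81*3**s*s*(s - 3)*(s + 1)*log(2) + 81*3**s*s*(s - 3)*(s + 1) + 243*3**s*s*(s - 3)*(s**2 + 2*s + 1) + 162*3**s*(s - 3)*(s**2 + 2*s + 1) + 162*6**s*s**2*(s - 3)*(s + 1)*log(3) - 162*6**s*s*(s - 3)*(s + 1) + 162*6**s*s*(s - 3)*(s + 1)*log(3) - 2*6**s*s*(s + 1)*(s**2 + 2*s + 1))/(54*2**s*s*(s - 3)*(s + 1)*(s**2 + 2*s + 1))
  -1 < Re(s) < 3

linearity at 1, 3/2, 3 turns ℳ[f](s) into 4 summed integrals
between 0 and 1 the integrand is t·t^(s-1)
segment 1 to 3/2 holds (t + 3); add its integral
∫ t*log(t)·t^(s-1) over [3/2, 3)
the [3, ∞) slice contributes ∫ t**(-3)·t^(s-1) dt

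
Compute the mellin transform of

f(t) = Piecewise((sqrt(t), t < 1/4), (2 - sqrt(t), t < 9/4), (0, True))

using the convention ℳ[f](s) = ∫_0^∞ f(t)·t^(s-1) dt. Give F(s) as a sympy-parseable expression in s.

(9**s*s + 2*9**s - 2*s - 2)/(4**s*s*(2*s + 1))
  Re(s) > -1/2

invert the power substitution to get t on [0, 1/2); 2 - t on [1/2, 3/2)
along the cuts 1/4, ℳ[f](s) splits into 2 integrals
on [0, 1/4): add ∫ sqrt(t)·t^(s-1) dt
on [1/4, 9/4) integrate f = (2 - sqrt(t)) against the kernel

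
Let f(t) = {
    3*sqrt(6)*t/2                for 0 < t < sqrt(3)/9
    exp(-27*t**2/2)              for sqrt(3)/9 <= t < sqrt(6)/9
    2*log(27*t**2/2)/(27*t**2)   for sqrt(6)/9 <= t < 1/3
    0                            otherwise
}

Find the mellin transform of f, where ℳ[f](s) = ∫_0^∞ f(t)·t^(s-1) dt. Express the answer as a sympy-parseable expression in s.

the common scale on t comes off first: sqrt(6)*t/2 on [0, sqrt(3)/3); exp(-3*t**2/2) on [sqrt(3)/3, sqrt(6)/3); 2*log(3*t**2/2)/(3*t**2) on [sqrt(6)/3, 1)
undo the power substitution: sqrt(6)*sqrt(t)/2 on [0, 1/3); exp(-3*t/2) on [1/3, 2/3); 2*log(3*t/2)/(3*t) on [2/3, 1)
back out the common scale on t: sqrt(t) on [0, 1/2); exp(-t) on [1/2, 1); log(t)/t on [1, 3/2)
split f at sqrt(3)/9, sqrt(6)/9: ℳ[f](s) collects 3 kernel integrals
over [0, sqrt(3)/9), the kernel integral of 3*sqrt(6)*t/2 enters the sum
segment [sqrt(3)/9, sqrt(6)/9) carries exp(-27*t**2/2); integrate it
∫ over [sqrt(6)/9, 1/3) of 2*log(27*t**2/2)/(27*t**2)·t^(s-1) joins the sum

(sqrt(3)/9)**s*(3*2**(s/2)*(s + 1)*(s**2 - 4*s + 4)*uppergamma(s/2, 1/2) - 3*2**(s/2)*(s + 1)*(s**2 - 4*s + 4)*uppergamma(s/2, 1) + 12*2**(s/2)*(s + 1) + 3**(s/2)*s*(s + 1)*(-4*log(2) + 4*log(3)) - 8*3**(s/2)*(s + 1) + 3**(s/2)*(s + 1)*(-8*log(3) + 8*log(2)) + 3*sqrt(2)*(s**2 - 4*s + 4))/(6*(s + 1)*(s**2 - 4*s + 4))
  Re(s) > -1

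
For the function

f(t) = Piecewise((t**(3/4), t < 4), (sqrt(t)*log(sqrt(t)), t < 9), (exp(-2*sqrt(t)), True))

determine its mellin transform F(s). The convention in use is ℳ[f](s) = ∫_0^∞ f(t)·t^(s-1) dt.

2*(-4*144**s*s*(4*s + 3)*log(2) - 2*144**s*(4*s + 3)*log(2) + 2*144**s*(4*s + 3) + 4*144**s*sqrt(2)*(4*s**2 + 4*s + 1) + 6*324**s*s*(4*s + 3)*log(3) - 3*324**s*(4*s + 3) + 3*324**s*(4*s + 3)*log(3) + 9**s*(4*s + 3)*(4*s**2 + 4*s + 1)*uppergamma(2*s, 6))/(36**s*(4*s + 3)*(4*s**2 + 4*s + 1))
  Re(s) > -3/4

invert the power substitution to get t**(3/2) on [0, 2); t*log(t) on [2, 3); exp(-2*t) on [3, ∞)
breakpoints 4, 9: one integral from each of the 3 segments
[0, 4) adds the kernel integral of t**(3/4)
on [4, 9) integrate f = sqrt(t)*log(sqrt(t)) against the kernel
[9, ∞) adds the kernel integral of exp(-2*sqrt(t))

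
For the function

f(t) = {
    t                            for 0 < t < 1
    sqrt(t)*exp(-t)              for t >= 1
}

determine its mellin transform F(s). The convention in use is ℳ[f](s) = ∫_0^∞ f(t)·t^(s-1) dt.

((s + 1)*uppergamma(s + 1/2, 1) + 1)/(s + 1)
  Re(s) > -1

peel off the shared t-power: sqrt(t) on [0, 1); exp(-t) on [1, ∞)
along the cuts 1, ℳ[f](s) splits into 2 integrals
the [0, 1) slice contributes ∫ t·t^(s-1) dt
piece [1, ∞): integrate sqrt(t)*exp(-t) against the kernel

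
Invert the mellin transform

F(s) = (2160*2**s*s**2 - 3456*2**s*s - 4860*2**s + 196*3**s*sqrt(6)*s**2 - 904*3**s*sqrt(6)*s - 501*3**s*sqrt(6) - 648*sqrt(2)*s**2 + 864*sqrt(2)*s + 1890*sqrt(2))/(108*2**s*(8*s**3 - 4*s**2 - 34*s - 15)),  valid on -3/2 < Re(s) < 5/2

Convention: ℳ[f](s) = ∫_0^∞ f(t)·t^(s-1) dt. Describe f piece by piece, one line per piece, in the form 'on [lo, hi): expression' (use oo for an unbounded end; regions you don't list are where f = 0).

on [0, 1/2): t**(3/2)
on [1/2, 1): sqrt(t)*(2*t + 1)
on [1, 3/2): t**(3/2)/2
on [3/2, oo): t**(-5/2)

invert the shared t-power to get t on [0, 1/2); 2*t + 1 on [1/2, 1); t/2 on [1, 3/2); …
split f at 1/2, 1, 3/2: ℳ[f](s) collects 4 kernel integrals
on [0, 1/2): add ∫ t**(3/2)·t^(s-1) dt
piece [1/2, 1): integrate sqrt(t)*(2*t + 1) against the kernel
on [1, 3/2): add ∫ t**(3/2)/2·t^(s-1) dt
on [3/2, ∞): add ∫ t**(-5/2)·t^(s-1) dt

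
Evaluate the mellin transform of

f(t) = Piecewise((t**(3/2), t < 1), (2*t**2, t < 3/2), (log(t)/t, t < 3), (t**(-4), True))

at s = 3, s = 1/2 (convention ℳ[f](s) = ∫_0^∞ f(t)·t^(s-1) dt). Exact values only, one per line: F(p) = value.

slice at 1, 3/2, 3, transform all 4 pieces, and sum them
∫ over [0, 1) of t**(3/2)·t^(s-1) joins the sum
on [1, 3/2): add ∫ 2*t**2·t^(s-1) dt
∫ log(t)/t·t^(s-1) over [3/2, 3)
segment 3 to ∞ holds t**(-4); add its integral

F(3) = 9*log(2)/8 + 271/180 + 27*log(3)/8
F(1/2) = -754*sqrt(3)/567 - 2*sqrt(3)*log(3)/3 - 2*sqrt(6)*log(2)/3 - 3/10 + 2*sqrt(6)*log(3)/3 + 67*sqrt(6)/30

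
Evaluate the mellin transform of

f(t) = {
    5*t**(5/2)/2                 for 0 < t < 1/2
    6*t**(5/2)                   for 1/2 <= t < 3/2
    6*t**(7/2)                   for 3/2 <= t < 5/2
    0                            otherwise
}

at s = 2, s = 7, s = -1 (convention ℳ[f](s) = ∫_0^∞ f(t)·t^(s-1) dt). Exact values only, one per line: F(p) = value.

F(2) = -135*sqrt(6)/176 - 7*sqrt(2)/288 + 9375*sqrt(10)/176
F(7) = -295245*sqrt(6)/68096 - 7*sqrt(2)/19456 + 9765625*sqrt(10)/3584
F(-1) = -7*sqrt(2)/12 + 3*sqrt(6)/10 + 15*sqrt(10)/2

cuts at 1/2, 3/2: linearity sums the 3 kernel integrals
∫ 5*t**(5/2)/2·t^(s-1) over [0, 1/2)
between 1/2 and 3/2 the integrand is 6*t**(5/2)·t^(s-1)
on [3/2, 5/2) integrate f = 6*t**(7/2) against the kernel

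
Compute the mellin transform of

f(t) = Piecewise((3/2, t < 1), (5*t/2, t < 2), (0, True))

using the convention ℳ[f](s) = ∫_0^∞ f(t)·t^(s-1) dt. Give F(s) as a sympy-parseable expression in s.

(10*2**s*s - 2*s + 3)/(2*s*(s + 1))
  Re(s) > 0

integrate the 2 segments split at 1, then add the results
over [0, 1), the kernel integral of 3/2 enters the sum
∫ 5*t/2·t^(s-1) over [1, 2)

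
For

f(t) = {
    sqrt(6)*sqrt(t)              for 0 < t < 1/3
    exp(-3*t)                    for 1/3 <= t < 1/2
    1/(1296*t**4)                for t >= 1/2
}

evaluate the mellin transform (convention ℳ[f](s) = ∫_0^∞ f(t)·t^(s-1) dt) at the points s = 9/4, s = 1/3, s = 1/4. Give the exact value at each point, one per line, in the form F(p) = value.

back out the common scale on t: sqrt(2)*sqrt(t) on [0, 1); exp(-t) on [1, 3/2); 1/(16*t**4) on [3/2, ∞)
the common scale on t comes off first: sqrt(t) on [0, 2); exp(-t/2) on [2, 3); t**(-4) on [3, ∞)
split f at 1/3, 1/2: ℳ[f](s) collects 3 kernel integrals
∫ sqrt(6)*sqrt(t)·t^(s-1) over [0, 1/3)
for t in [1/3, 1/2): the term is ∫ exp(-3*t)·t^(s-1)
over [1/2, ∞), the kernel integral of 1/(1296*t**4) enters the sum

F(9/4) = 6**(3/4)*(-693*2**(1/4)*uppergamma(9/4, 3/2) + 11*3**(1/4) + 252*2**(3/4) + 693*2**(1/4)*uppergamma(9/4, 1))/37422
F(1/3) = 6**(2/3)*(-2**(1/3)*uppergamma(1/3, 3/2)/6 + 3**(1/3)/1782 + 2**(1/3)*uppergamma(1/3, 1)/6 + 2**(5/6)/5)
F(1/4) = 6**(3/4)*(-1215*2**(1/4)*uppergamma(1/4, 3/2) + 4*3**(1/4) + 1215*2**(1/4)*uppergamma(1/4, 1) + 1620*2**(3/4))/7290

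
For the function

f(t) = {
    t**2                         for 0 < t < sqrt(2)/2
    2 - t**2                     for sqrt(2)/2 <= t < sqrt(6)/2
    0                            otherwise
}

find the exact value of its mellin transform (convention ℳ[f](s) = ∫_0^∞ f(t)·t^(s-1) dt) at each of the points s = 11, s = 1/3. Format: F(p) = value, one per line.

peel off the power substitution: t on [0, 1/2); 2 - t on [1/2, 3/2)
treat the 2 regions marked off by sqrt(2)/2 separately and sum
on [0, sqrt(2)/2) integrate f = t**2 against the kernel
on [sqrt(2)/2, sqrt(6)/2): add ∫ (2 - t**2)·t^(s-1) dt

F(11) = -15*sqrt(2)/9152 + 4617*sqrt(6)/18304
F(1/3) = 3*2**(5/6)*(-26 + 25*3**(1/6))/28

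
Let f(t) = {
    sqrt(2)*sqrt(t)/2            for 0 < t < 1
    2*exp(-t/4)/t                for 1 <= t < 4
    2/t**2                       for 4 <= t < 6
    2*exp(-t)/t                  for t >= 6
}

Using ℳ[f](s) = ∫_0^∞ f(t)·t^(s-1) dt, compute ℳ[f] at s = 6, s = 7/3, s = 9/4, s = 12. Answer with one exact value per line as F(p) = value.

undo the common scale on t: sqrt(t) on [0, 1/2); exp(-t/2)/t on [1/2, 2); 1/(2*t**2) on [2, 3); …
undo the shared t-power: t**(3/2) on [0, 1/2); exp(-t/2) on [1/2, 2); 1/(2*t) on [2, 3); …
linearity at 1, 4, 6 turns ℳ[f](s) into 4 summed integrals
the [0, 1) slice contributes ∫ sqrt(2)*sqrt(t)/2·t^(s-1) dt
on [1, 4): add ∫ 2*exp(-t/4)/t·t^(s-1) dt
over [4, 6), the kernel integral of 2/t**2 enters the sum
for t in [6, ∞): the term is ∫ 2*exp(-t)/t·t^(s-1)

F(6) = -133120*exp(-1) + sqrt(2)/13 + 5520*exp(-6) + 520 + 63112*exp(-1/4)
F(7/3) = -6*2**(2/3) - 8*2**(2/3)*uppergamma(4/3, 1) + 2*uppergamma(4/3, 6) + 3*sqrt(2)/17 + 8*2**(2/3)*uppergamma(4/3, 1/4) + 6*6**(1/3)
F(9/4) = -86*sqrt(2)/11 - 8*sqrt(2)*uppergamma(5/4, 1) + 2*uppergamma(5/4, 6) + 8*sqrt(2)*uppergamma(5/4, 1/4) + 8*6**(1/4)
F(12) = -82746076561408*exp(-1) + sqrt(2)/25 + 2803133952*exp(-6) + 11883520 + 39086479330888*exp(-1/4)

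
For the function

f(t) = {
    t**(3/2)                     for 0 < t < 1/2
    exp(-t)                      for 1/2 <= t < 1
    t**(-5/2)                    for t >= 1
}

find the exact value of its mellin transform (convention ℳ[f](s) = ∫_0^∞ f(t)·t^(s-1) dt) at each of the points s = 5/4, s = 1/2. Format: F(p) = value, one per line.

F(5/4) = -uppergamma(5/4, 1) + 2**(1/4)/22 + uppergamma(5/4, 1/2) + 4/5
F(1/2) = -sqrt(pi)*erfc(1) + sqrt(pi)*erfc(sqrt(2)/2) + 5/8

integrate the 3 segments split at 1/2, 1, then add the results
segment 0 to 1/2 holds t**(3/2); add its integral
between 1/2 and 1 the integrand is exp(-t)·t^(s-1)
the [1, ∞) slice contributes ∫ t**(-5/2)·t^(s-1) dt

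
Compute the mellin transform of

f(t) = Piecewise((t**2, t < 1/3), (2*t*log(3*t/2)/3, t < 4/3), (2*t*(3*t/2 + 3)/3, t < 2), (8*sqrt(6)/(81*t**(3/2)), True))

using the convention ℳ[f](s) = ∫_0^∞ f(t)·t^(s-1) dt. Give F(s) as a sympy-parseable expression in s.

(360*2**(2*s)*(3 - 2*s)*(s + 1)**2 + 72*2**(2*s)*(s + 1)*(s + 2)*(2*s - 3)*log(2) - 216*2**(2*s)*(s + 1)*(2*s - 3) - 72*2**(2*s)*(s + 2)*(2*s - 3) - 8*sqrt(3)*6**s*(s + 1)**2*(s + 2) + 648*6**s*(s + 1)**2*(2*s - 3) + 324*6**s*(s + 1)*(2*s - 3) + 9*(s + 1)**2*(2*s - 3) + 18*(s + 1)*(s + 2)*(2*s - 3)*log(2) + 18*(s + 2)*(2*s - 3))/(81*3**s*(s + 1)**2*(s + 2)*(2*s - 3))
  -2 < Re(s) < 3/2

reversing the shared t-power: 1 on [0, 1/3); 2*log(3*t/2)/(3*t) on [1/3, 4/3); 2*(3*t/2 + 3)/(3*t) on [4/3, 2); …
invert the common scale on t to get 1 on [0, 1/2); log(t)/t on [1/2, 2); (t + 3)/t on [2, 3); …
remove the shared t-power first: t on [0, 1/2); log(t) on [1/2, 2); t + 3 on [2, 3); …
split f at 1/3, 4/3, 2: ℳ[f](s) collects 4 kernel integrals
the [0, 1/3) slice contributes ∫ t**2·t^(s-1) dt
segment 1/3 to 4/3 holds 2*t*log(3*t/2)/3; add its integral
segment 4/3 to 2 holds 2*t*(3*t/2 + 3)/3; add its integral
piece [2, ∞): integrate 8*sqrt(6)/(81*t**(3/2)) against the kernel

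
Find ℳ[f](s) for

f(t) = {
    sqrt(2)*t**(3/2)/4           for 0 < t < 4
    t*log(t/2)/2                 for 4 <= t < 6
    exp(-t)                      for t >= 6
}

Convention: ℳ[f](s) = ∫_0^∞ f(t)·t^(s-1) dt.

(-12**s*s*(2*s + 3)*log(4) - 12**s*(2*s + 3)*log(4) + 12**s*(4*s + 6) + 12**s*sqrt(2)*(4*s**2 + 8*s + 4) + 3*18**s*s*(2*s + 3)*log(3) + 18**s*(-6*s - 9) + 3*18**s*(2*s + 3)*log(3) + 3**s*(2*s + 3)*(s**2 + 2*s + 1)*uppergamma(s, 6))/(3**s*(2*s + 3)*(s**2 + 2*s + 1))
  Re(s) > -3/2

the common scale on t comes off first: t**(3/2) on [0, 2); t*log(t) on [2, 3); exp(-2*t) on [3, ∞)
summing 3 kernel integrals split by 4, 6 yields ℳ[f](s)
on [0, 4): add ∫ sqrt(2)*t**(3/2)/4·t^(s-1) dt
segment [4, 6) carries t*log(t/2)/2; integrate it
∫ exp(-t)·t^(s-1) over [6, ∞)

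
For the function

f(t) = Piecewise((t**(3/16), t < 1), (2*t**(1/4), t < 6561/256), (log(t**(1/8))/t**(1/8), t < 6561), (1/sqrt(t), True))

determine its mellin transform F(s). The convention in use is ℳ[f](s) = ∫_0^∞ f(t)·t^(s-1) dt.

reversing the power substitution: t**(3/8) on [0, 1); 2*sqrt(t) on [1, 81/16); log(t**(1/4))/t**(1/4) on [81/16, 81); …
remove the power substitution first: t**(3/4) on [0, 1); 2*t on [1, 9/4); log(sqrt(t))/sqrt(t) on [9/4, 9); …
peel off the power substitution: t**(3/2) on [0, 1); 2*t**2 on [1, 3/2); log(t)/t on [3/2, 3); …
summing 4 kernel integrals split by 1, 6561/256, 6561 yields ℳ[f](s)
for t in [0, 1): the term is ∫ t**(3/16)·t^(s-1)
on [1, 6561/256) integrate f = 2*t**(1/4) against the kernel
∫ log(t**(1/8))/t**(1/8)·t^(s-1) over [6561/256, 6561)
over [6561, ∞), the kernel integral of 1/sqrt(t) enters the sum

4*(324*2**(8*s)*(8*s - 4)*(8*s + 2)*(64*s**2 - 16*s + 1) - 324*2**(8*s)*(8*s - 4)*(16*s + 3)*(64*s**2 - 16*s + 1) - 864*3**(8*s)*s*(8*s - 4)*(8*s + 2)*(16*s + 3)*log(3) + 864*3**(8*s)*s*(8*s - 4)*(8*s + 2)*(16*s + 3)*log(2) - 108*3**(8*s)*(8*s - 4)*(8*s + 2)*(16*s + 3)*log(2) + 108*3**(8*s)*(8*s - 4)*(8*s + 2)*(16*s + 3) + 108*3**(8*s)*(8*s - 4)*(8*s + 2)*(16*s + 3)*log(3) + 729*3**(8*s)*(8*s - 4)*(16*s + 3)*(64*s**2 - 16*s + 1) + 432*6**(8*s)*s*(8*s - 4)*(8*s + 2)*(16*s + 3)*log(3) - 54*6**(8*s)*(8*s - 4)*(8*s + 2)*(16*s + 3)*log(3) - 54*6**(8*s)*(8*s - 4)*(8*s + 2)*(16*s + 3) - 2*6**(8*s)*(8*s + 2)*(16*s + 3)*(64*s**2 - 16*s + 1))/(81*2**(8*s)*(8*s - 4)*(8*s + 2)*(16*s + 3)*(64*s**2 - 16*s + 1))
  -3/16 < Re(s) < 1/2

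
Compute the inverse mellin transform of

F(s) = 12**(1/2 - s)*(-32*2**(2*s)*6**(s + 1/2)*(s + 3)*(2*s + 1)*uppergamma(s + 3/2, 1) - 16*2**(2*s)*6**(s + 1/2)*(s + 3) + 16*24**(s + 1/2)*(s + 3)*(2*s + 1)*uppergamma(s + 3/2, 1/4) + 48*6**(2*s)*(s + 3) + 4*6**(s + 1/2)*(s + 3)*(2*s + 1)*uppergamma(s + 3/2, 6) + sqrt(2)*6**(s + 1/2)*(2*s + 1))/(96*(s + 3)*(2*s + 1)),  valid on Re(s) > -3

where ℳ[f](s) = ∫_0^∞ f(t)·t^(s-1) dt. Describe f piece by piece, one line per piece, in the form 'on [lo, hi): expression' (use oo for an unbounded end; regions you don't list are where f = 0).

on [0, 1/2): t**3
on [1/2, 2): t**(3/2)*exp(-t/2)
on [2, 3): sqrt(t)/2
on [3, oo): t**(3/2)*exp(-2*t)

the shared t-power comes off first: t**4 on [0, 1/2); t**(5/2)*exp(-t/2) on [1/2, 2); t**(3/2)/2 on [2, 3); …
back out the shared t-power: t**(7/2) on [0, 1/2); t**2*exp(-t/2) on [1/2, 2); t/2 on [2, 3); …
reversing the shared t-power: t**(3/2) on [0, 1/2); exp(-t/2) on [1/2, 2); 1/(2*t) on [2, 3); …
f breaks at 1/2, 2, 3 into 4 integrals to sum
[0, 1/2) adds the kernel integral of t**3
on [1/2, 2) integrate f = t**(3/2)*exp(-t/2) against the kernel
segment 2 to 3 holds sqrt(t)/2; add its integral
∫ t**(3/2)*exp(-2*t)·t^(s-1) over [3, ∞)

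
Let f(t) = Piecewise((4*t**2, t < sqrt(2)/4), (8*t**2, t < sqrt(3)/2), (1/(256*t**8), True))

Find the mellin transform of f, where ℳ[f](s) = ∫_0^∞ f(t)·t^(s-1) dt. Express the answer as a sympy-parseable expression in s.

(sqrt(2)/4)**s*(972*6**(s/2)*(s - 8) - 2*6**(s/2)*(s + 2) - 81*s + 648)/(162*(s - 8)*(s + 2))
  -2 < Re(s) < 8

remove the common scale on t first: t**2 on [0, sqrt(2)/2); 2*t**2 on [sqrt(2)/2, sqrt(3)); t**(-8) on [sqrt(3), ∞)
peel off the power substitution: t on [0, 1/2); 2*t on [1/2, 3); t**(-4) on [3, ∞)
breakpoints sqrt(2)/4, sqrt(3)/2: one integral from each of the 3 segments
∫ over [0, sqrt(2)/4) of 4*t**2·t^(s-1) joins the sum
piece [sqrt(2)/4, sqrt(3)/2): integrate 8*t**2 against the kernel
on [sqrt(3)/2, ∞): add ∫ 1/(256*t**8)·t^(s-1) dt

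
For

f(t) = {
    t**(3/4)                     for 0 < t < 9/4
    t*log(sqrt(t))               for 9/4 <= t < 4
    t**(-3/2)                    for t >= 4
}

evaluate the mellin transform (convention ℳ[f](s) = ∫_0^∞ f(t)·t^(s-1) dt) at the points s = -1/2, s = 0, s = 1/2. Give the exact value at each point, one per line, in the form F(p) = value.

F(-1/2) = -31/32 + log(128/27) + 2*sqrt(6)
F(0) = -9*log(3)/4 - 19/24 + sqrt(6) + 25*log(2)/4
F(1/2) = -9*log(3)/4 - 7/9 + 9*sqrt(6)/10 + 91*log(2)/12

the power substitution comes off first: t**(3/2) on [0, 3/2); t**2*log(t) on [3/2, 2); t**(-3) on [2, ∞)
undo the shared t-power: sqrt(t) on [0, 3/2); t*log(t) on [3/2, 2); t**(-4) on [2, ∞)
cuts at 9/4, 4: linearity sums the 3 kernel integrals
segment [0, 9/4) carries t**(3/4); integrate it
segment 9/4 to 4 holds t*log(sqrt(t)); add its integral
between 4 and ∞ the integrand is t**(-3/2)·t^(s-1)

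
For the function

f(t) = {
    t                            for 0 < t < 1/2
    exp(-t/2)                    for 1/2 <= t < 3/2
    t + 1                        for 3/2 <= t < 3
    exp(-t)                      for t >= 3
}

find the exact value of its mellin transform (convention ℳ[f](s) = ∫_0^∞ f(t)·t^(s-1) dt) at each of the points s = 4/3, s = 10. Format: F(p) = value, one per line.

F(4/3) = 2**(2/3)*(-117*3**(1/3) - 112*2**(2/3)*uppergamma(4/3, 3/4) + 56*2**(1/3)*uppergamma(4/3, 3) + 6 + 112*2**(2/3)*uppergamma(4/3, 1/4) + 342*6**(1/3))/112
F(10) = -201383466759*exp(-3/4)/256 + 2477577947/112640 + 7280604*exp(-3) + 122145247909*exp(-1/4)/256

f breaks at 1/2, 3/2, 3 into 4 integrals to sum
between 0 and 1/2 the integrand is t·t^(s-1)
∫ over [1/2, 3/2) of exp(-t/2)·t^(s-1) joins the sum
segment 3/2 to 3 holds (t + 1); add its integral
for t in [3, ∞): the term is ∫ exp(-t)·t^(s-1)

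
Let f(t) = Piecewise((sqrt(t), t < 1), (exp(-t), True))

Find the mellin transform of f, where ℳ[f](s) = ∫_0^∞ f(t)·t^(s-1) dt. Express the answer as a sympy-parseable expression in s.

((2*s + 1)*uppergamma(s, 1) + 2)/(2*s + 1)
  Re(s) > -1/2

split f at 1: ℳ[f](s) collects 2 kernel integrals
the [0, 1) slice contributes ∫ sqrt(t)·t^(s-1) dt
on [1, ∞): add ∫ exp(-t)·t^(s-1) dt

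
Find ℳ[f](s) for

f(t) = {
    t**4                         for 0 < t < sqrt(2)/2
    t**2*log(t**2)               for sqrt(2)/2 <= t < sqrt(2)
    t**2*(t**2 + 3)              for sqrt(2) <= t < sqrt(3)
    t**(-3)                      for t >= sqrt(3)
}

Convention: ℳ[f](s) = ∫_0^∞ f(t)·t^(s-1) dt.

invert the power substitution to get t**2 on [0, 1/2); t*log(t) on [1/2, 2); t*(t + 3) on [2, 3); …
invert the shared t-power to get t on [0, 1/2); log(t) on [1/2, 2); t + 3 on [2, 3); …
treat the 4 regions marked off by sqrt(2)/2, sqrt(2), sqrt(3) separately and sum
segment [0, sqrt(2)/2) carries t**4; integrate it
for t in [sqrt(2)/2, sqrt(2)): the term is ∫ t**2*log(t**2)·t^(s-1)
on [sqrt(2), sqrt(3)) integrate f = t**2*(t**2 + 3) against the kernel
over [sqrt(3), ∞), the kernel integral of t**(-3) enters the sum

(360*2**s*(3 - s)*(s + 2)**2 + 72*2**s*(s - 3)*(s + 2)*(s + 4)*log(2) - 432*2**s*(s - 3)*(s + 2) - 144*2**s*(s - 3)*(s + 4) + 648*6**(s/2)*(s - 3)*(s + 2)**2 + 648*6**(s/2)*(s - 3)*(s + 2) - 4*sqrt(3)*6**(s/2)*(s + 2)**2*(s + 4) + 9*(s - 3)*(s + 2)**2 + 18*(s - 3)*(s + 2)*(s + 4)*log(2) + 36*(s - 3)*(s + 4))/(36*2**(s/2)*(s - 3)*(s + 2)**2*(s + 4))
  -4 < Re(s) < 3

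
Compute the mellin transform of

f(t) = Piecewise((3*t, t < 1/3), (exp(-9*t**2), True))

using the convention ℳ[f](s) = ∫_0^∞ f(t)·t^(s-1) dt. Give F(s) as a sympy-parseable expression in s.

((s + 1)*uppergamma(s/2, 1) + 2)/(2*3**s*(s + 1))
  Re(s) > -1

undo the common scale on t: t on [0, 1); exp(-t**2) on [1, ∞)
peel off the power substitution: sqrt(t) on [0, 1); exp(-t) on [1, ∞)
slice at 1/3, transform all 2 pieces, and sum them
over [0, 1/3), the kernel integral of 3*t enters the sum
∫ over [1/3, ∞) of exp(-9*t**2)·t^(s-1) joins the sum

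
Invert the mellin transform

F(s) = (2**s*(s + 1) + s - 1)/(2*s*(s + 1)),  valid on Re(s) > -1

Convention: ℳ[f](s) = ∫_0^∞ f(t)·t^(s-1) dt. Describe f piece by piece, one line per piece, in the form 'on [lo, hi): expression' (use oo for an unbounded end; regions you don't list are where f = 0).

decompose at 1; ℳ[f](s) sums the 2 pieces' integrals
on [0, 1) integrate f = t against the kernel
the [1, 2) slice contributes ∫ 1/2·t^(s-1) dt

on [0, 1): t
on [1, 2): 1/2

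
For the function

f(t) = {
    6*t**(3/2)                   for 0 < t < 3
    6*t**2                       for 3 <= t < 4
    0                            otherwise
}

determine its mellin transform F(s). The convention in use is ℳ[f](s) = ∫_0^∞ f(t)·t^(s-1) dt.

f breaks at 3 into 2 integrals to sum
the [0, 3) slice contributes ∫ 6*t**(3/2)·t^(s-1) dt
the [3, 4) slice contributes ∫ 6*t**2·t^(s-1) dt

6*(16*2**(2*s)*(2*s + 3) - 9*3**s*(2*s + 3) + 6*3**(s + 1/2)*(s + 2))/((s + 2)*(2*s + 3))
  Re(s) > -3/2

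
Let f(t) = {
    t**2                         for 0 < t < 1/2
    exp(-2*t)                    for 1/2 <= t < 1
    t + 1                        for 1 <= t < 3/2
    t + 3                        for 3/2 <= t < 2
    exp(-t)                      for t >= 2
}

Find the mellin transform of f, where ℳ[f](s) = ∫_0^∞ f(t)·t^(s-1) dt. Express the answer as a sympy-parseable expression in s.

cuts at 1/2, 1, 3/2, 2: linearity sums the 5 kernel integrals
on [0, 1/2) integrate f = t**2 against the kernel
piece [1/2, 1): integrate exp(-2*t) against the kernel
[1, 3/2) adds the kernel integral of (t + 1)
∫ (t + 3)·t^(s-1) over [3/2, 2)
on [2, ∞): add ∫ exp(-t)·t^(s-1) dt

(20*2**(2*s)*s*(s + 2) + 12*2**(2*s)*(s + 2) + 4*2**s*s*(s + 1)*(s + 2)*uppergamma(s, 2) - 8*2**s*s*(s + 2) - 4*2**s*(s + 2) - 8*3**s*s*(s + 2) - 8*3**s*(s + 2) + 4*s*(s + 1)*(s + 2)*uppergamma(s, 1) - 4*s*(s + 1)*(s + 2)*uppergamma(s, 2) + s*(s + 1))/(4*2**s*s*(s + 1)*(s + 2))
  Re(s) > -2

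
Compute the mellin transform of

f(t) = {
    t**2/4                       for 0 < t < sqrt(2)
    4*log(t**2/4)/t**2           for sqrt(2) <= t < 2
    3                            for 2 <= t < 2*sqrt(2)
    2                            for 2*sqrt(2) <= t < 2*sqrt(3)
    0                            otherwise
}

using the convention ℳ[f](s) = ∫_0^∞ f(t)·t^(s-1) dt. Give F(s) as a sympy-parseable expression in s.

back out the common scale on t: t**2 on [0, sqrt(2)/2); log(t**2)/t**2 on [sqrt(2)/2, 1); 3 on [1, sqrt(2)); …
the power substitution comes off first: t on [0, 1/2); log(t)/t on [1/2, 1); 3 on [1, 2); …
cuts at sqrt(2), 2, 2*sqrt(2): linearity sums the 4 kernel integrals
segment [0, sqrt(2)) carries t**2/4; integrate it
∫ 4*log(t**2/4)/t**2·t^(s-1) over [sqrt(2), 2)
piece [2, 2*sqrt(2)): integrate 3 against the kernel
between 2*sqrt(2) and 2*sqrt(3) the integrand is 2·t^(s-1)

2**(s/2)*(-4*2**(s/2)*s*(s + 2) - 6*2**(s/2)*(s + 2)*(s**2 - 4*s + 4) + 2*2**s*(s + 2)*(s**2 - 4*s + 4) + 4*6**(s/2)*(s + 2)*(s**2 - 4*s + 4) + 4*s**2*(s + 2)*log(2) - 8*s*(s + 2)*log(2) + 8*s*(s + 2) + s*(s**2 - 4*s + 4))/(2*s*(s + 2)*(s**2 - 4*s + 4))
  Re(s) > -2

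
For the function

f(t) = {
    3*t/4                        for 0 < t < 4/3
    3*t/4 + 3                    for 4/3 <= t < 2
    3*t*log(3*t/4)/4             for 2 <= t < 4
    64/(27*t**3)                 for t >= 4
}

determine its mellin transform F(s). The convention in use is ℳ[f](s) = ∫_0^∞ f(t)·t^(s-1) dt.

(-162*2**s*s*(s - 3)*(s**2 + 2*s + 1) - 162*2**s*(s - 3)*(s**2 + 2*s + 1) - 81*3**s*s**2*(s - 3)*(s + 1)*log(3) + 81*3**s*s**2*(s - 3)*(s + 1)*log(2) - 81*3**s*s*(s - 3)*(s + 1)*log(3) + 81*3**s*s*(s - 3)*(s + 1)*log(2) + 81*3**s*s*(s - 3)*(s + 1) + 243*3**s*s*(s - 3)*(s**2 + 2*s + 1) + 162*3**s*(s - 3)*(s**2 + 2*s + 1) + 162*6**s*s**2*(s - 3)*(s + 1)*log(3) - 162*6**s*s*(s - 3)*(s + 1) + 162*6**s*s*(s - 3)*(s + 1)*log(3) - 2*6**s*s*(s + 1)*(s**2 + 2*s + 1))/(54*(3/2)**s*s*(s - 3)*(s + 1)*(s**2 + 2*s + 1))
  -1 < Re(s) < 3

strip the common scale on t: t/2 on [0, 2); t/2 + 3 on [2, 3); t*log(t/2)/2 on [3, 6); …
undo the common scale on t: t on [0, 1); t + 3 on [1, 3/2); t*log(t) on [3/2, 3); …
f breaks at 4/3, 2, 4 into 4 integrals to sum
∫ 3*t/4·t^(s-1) over [0, 4/3)
∫ over [4/3, 2) of (3*t/4 + 3)·t^(s-1) joins the sum
between 2 and 4 the integrand is 3*t*log(3*t/4)/4·t^(s-1)
for t in [4, ∞): the term is ∫ 64/(27*t**3)·t^(s-1)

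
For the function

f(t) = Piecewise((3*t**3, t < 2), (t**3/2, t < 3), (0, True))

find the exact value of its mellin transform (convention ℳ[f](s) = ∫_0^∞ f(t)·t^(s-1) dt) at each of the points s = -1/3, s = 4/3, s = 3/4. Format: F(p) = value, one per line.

F(-1/3) = 27*3**(2/3)/16 + 15*2**(2/3)/4
F(4/3) = 120*2**(1/3)/13 + 243*3**(1/3)/26
F(3/4) = 18*3**(3/4)/5 + 16*2**(3/4)/3

the 2 pieces separated at 2 each add one integral
piece [0, 2): integrate 3*t**3 against the kernel
on [2, 3): add ∫ t**3/2·t^(s-1) dt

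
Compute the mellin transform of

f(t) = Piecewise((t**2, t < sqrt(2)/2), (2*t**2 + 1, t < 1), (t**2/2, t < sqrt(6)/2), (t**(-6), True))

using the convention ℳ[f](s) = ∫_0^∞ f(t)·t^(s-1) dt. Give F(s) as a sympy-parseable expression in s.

peel off the power substitution: t on [0, 1/2); 2*t + 1 on [1/2, 1); t/2 on [1, 3/2); …
summing 4 kernel integrals split by sqrt(2)/2, 1, sqrt(6)/2 yields ℳ[f](s)
over [0, sqrt(2)/2), the kernel integral of t**2 enters the sum
∫ (2*t**2 + 1)·t^(s-1) over [sqrt(2)/2, 1)
∫ over [1, sqrt(6)/2) of t**2/2·t^(s-1) joins the sum
∫ t**(-6)·t^(s-1) over [sqrt(6)/2, ∞)

(sqrt(2)/2)**s*(270*2**(s/2)*s*(s - 6) + 216*2**(s/2)*(s - 6) + 81*3**(s/2)*s*(s - 6) - 32*3**(s/2)*s*(s + 2) - 162*s*(s - 6) - 216*s + 1296)/(108*s*(s - 6)*(s + 2))
  -2 < Re(s) < 6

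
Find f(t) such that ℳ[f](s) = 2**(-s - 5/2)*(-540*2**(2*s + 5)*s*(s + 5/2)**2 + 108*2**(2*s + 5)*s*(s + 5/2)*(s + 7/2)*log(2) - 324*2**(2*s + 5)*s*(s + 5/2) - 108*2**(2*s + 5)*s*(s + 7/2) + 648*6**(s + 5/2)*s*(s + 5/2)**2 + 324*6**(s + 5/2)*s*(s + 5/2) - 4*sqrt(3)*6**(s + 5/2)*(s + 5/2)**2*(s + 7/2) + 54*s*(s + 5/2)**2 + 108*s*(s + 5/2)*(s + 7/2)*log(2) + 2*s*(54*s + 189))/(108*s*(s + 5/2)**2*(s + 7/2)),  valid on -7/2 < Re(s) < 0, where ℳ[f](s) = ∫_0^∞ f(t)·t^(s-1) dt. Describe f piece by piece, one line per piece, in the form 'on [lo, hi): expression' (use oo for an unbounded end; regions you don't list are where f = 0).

on [0, 1/2): t**(7/2)
on [1/2, 2): t**(5/2)*log(t)
on [2, 3): t**(5/2)*(t + 3)
on [3, oo): 1

undo the shared t-power: t**3 on [0, 1/2); t**2*log(t) on [1/2, 2); t**2*(t + 3) on [2, 3); …
invert the shared t-power to get t**2 on [0, 1/2); t*log(t) on [1/2, 2); t*(t + 3) on [2, 3); …
invert the shared t-power to get t on [0, 1/2); log(t) on [1/2, 2); t + 3 on [2, 3); …
breakpoints 1/2, 2, 3: one integral from each of the 4 segments
segment [0, 1/2) carries t**(7/2); integrate it
segment [1/2, 2) carries t**(5/2)*log(t); integrate it
between 2 and 3 the integrand is t**(5/2)*(t + 3)·t^(s-1)
for t in [3, ∞): the term is ∫ 1·t^(s-1)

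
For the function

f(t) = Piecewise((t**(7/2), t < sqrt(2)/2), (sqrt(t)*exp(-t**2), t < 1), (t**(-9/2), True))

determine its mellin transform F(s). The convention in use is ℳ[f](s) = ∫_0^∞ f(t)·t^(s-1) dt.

the shared t-power comes off first: t**3 on [0, sqrt(2)/2); exp(-t**2) on [sqrt(2)/2, 1); t**(-5) on [1, ∞)
peel off the power substitution: t**(3/2) on [0, 1/2); exp(-t) on [1/2, 1); t**(-5/2) on [1, ∞)
linearity at sqrt(2)/2, 1 turns ℳ[f](s) into 3 summed integrals
∫ over [0, sqrt(2)/2) of t**(7/2)·t^(s-1) joins the sum
segment sqrt(2)/2 to 1 holds sqrt(t)*exp(-t**2); add its integral
piece [1, ∞): integrate t**(-9/2) against the kernel

2**(-s/2 - 5/4)*(2**(s/2 + 1/4)*(2*s - 9)*(2*s + 7)*uppergamma(s/2 + 1/4, 1/2) - 2**(s/2 + 1/4)*(2*s - 9)*(2*s + 7)*uppergamma(s/2 + 1/4, 1) + 2**(s/2 + 9/4)*(-2*s - 7) + sqrt(2)*(2*s - 9))/((2*s - 9)*(2*s + 7))
  -7/2 < Re(s) < 9/2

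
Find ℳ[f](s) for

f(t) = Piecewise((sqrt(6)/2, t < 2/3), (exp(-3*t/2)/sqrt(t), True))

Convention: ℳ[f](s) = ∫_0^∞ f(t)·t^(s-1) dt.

reversing the shared t-power: sqrt(6)*t/2 on [0, 2/3); sqrt(t)*exp(-3*t/2) on [2/3, ∞)
peel off the shared t-power: sqrt(6)*sqrt(t)/2 on [0, 2/3); exp(-3*t/2) on [2/3, ∞)
reversing the common scale on t: sqrt(t) on [0, 1); exp(-t) on [1, ∞)
the 2 pieces separated at 2/3 each add one integral
∫ sqrt(6)/2·t^(s-1) over [0, 2/3)
piece [2/3, ∞): integrate exp(-3*t/2)/sqrt(t) against the kernel

(3/2)**(1/2 - s)*(2*s*uppergamma(s - 1/2, 1) + 2)/(2*s)
  Re(s) > 0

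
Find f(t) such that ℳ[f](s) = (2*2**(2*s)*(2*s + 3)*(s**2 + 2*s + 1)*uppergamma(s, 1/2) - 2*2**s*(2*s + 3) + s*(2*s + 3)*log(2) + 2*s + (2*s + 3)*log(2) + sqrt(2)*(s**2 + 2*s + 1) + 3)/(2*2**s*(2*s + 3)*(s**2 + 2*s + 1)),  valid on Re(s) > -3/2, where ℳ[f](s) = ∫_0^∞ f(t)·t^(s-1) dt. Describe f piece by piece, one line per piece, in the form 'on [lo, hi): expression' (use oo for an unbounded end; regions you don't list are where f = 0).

on [0, 1/2): t**(3/2)
on [1/2, 1): t*log(t)
on [1, oo): exp(-t/2)

summing 3 kernel integrals split by 1/2, 1 yields ℳ[f](s)
for t in [0, 1/2): the term is ∫ t**(3/2)·t^(s-1)
segment 1/2 to 1 holds t*log(t); add its integral
over [1, ∞), the kernel integral of exp(-t/2) enters the sum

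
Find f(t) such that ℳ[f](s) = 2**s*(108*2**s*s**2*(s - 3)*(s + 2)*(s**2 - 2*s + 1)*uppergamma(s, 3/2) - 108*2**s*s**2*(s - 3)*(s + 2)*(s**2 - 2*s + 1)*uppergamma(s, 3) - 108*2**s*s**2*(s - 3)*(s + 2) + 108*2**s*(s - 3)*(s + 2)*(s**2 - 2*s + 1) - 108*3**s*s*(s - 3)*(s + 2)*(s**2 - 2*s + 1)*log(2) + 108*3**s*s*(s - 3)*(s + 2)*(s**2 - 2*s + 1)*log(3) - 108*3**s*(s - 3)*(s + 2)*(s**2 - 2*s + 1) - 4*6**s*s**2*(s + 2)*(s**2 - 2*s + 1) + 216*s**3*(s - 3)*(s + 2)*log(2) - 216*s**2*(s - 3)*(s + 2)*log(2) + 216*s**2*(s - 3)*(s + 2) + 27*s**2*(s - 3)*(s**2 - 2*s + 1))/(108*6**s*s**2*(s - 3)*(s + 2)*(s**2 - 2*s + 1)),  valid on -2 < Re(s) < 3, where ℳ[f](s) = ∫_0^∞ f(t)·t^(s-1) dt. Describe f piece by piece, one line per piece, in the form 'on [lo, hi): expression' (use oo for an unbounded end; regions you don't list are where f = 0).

undo the common scale on t: 9*t**2 on [0, 1/6); log(3*t)/(3*t) on [1/6, 1/3); log(3*t) on [1/3, 1/2); …
peel off the common scale on t: t**2 on [0, 1/2); log(t)/t on [1/2, 1); log(t) on [1, 3/2); …
slice at 1/3, 2/3, 1, 2, transform all 5 pieces, and sum them
the [0, 1/3) slice contributes ∫ 9*t**2/4·t^(s-1) dt
∫ over [1/3, 2/3) of 2*log(3*t/2)/(3*t)·t^(s-1) joins the sum
[2/3, 1) adds the kernel integral of log(3*t/2)
on [1, 2): add ∫ exp(-3*t/2)·t^(s-1) dt
piece [2, ∞): integrate 8/(27*t**3) against the kernel

on [0, 1/3): 9*t**2/4
on [1/3, 2/3): 2*log(3*t/2)/(3*t)
on [2/3, 1): log(3*t/2)
on [1, 2): exp(-3*t/2)
on [2, oo): 8/(27*t**3)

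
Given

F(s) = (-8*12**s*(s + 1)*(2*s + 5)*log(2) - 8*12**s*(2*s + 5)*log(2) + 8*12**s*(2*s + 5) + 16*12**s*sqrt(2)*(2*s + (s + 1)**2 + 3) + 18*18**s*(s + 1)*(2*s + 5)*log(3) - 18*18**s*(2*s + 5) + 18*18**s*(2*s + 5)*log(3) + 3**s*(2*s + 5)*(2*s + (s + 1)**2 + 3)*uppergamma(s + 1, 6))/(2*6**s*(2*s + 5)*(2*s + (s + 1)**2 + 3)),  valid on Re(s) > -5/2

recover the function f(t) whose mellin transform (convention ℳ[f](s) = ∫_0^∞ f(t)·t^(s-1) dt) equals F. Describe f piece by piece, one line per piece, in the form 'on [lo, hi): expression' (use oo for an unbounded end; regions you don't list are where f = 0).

reversing the shared t-power: t**(3/2) on [0, 2); t*log(t) on [2, 3); exp(-2*t) on [3, ∞)
linearity at 2, 3 turns ℳ[f](s) into 3 summed integrals
over [0, 2), the kernel integral of t**(5/2) enters the sum
the [2, 3) slice contributes ∫ t**2*log(t)·t^(s-1) dt
between 3 and ∞ the integrand is t*exp(-2*t)·t^(s-1)

on [0, 2): t**(5/2)
on [2, 3): t**2*log(t)
on [3, oo): t*exp(-2*t)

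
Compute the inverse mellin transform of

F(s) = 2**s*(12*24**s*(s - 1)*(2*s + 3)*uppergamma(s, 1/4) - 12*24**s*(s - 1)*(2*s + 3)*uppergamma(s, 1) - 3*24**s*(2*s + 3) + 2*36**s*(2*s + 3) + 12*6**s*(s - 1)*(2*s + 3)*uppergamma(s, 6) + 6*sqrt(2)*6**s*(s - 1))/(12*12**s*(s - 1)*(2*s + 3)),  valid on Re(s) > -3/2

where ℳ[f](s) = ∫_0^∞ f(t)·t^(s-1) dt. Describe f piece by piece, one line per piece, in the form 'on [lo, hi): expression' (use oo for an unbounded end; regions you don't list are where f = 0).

on [0, 1): sqrt(2)*t**(3/2)/4
on [1, 4): exp(-t/4)
on [4, 6): 1/t
on [6, oo): exp(-t)

invert the common scale on t to get t**(3/2) on [0, 1/2); exp(-t/2) on [1/2, 2); 1/(2*t) on [2, 3); …
slice at 1, 4, 6, transform all 4 pieces, and sum them
∫ over [0, 1) of sqrt(2)*t**(3/2)/4·t^(s-1) joins the sum
∫ over [1, 4) of exp(-t/4)·t^(s-1) joins the sum
over [4, 6), the kernel integral of 1/t enters the sum
on [6, ∞) integrate f = exp(-t) against the kernel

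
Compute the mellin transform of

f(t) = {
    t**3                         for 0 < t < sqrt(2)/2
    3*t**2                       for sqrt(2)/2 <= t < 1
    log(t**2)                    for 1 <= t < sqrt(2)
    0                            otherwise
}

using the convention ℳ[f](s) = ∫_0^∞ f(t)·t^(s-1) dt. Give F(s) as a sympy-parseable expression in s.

(sqrt(2)/2)**s*(12*2**(s/2)*s**2*(s + 3) + 8*2**(s/2)*(s + 2)*(s + 3) + 4*2**s*s*(s + 2)*(s + 3)*log(2) - 8*2**s*(s + 2)*(s + 3) + sqrt(2)*s**2*(s + 2) - 6*s**2*(s + 3))/(4*s**2*(s + 2)*(s + 3))
  Re(s) > -3

undo the power substitution: t**(3/2) on [0, 1/2); 3*t on [1/2, 1); log(t) on [1, 2)
decompose at sqrt(2)/2, 1; ℳ[f](s) sums the 3 pieces' integrals
piece [0, sqrt(2)/2): integrate t**3 against the kernel
∫ 3*t**2·t^(s-1) over [sqrt(2)/2, 1)
on [1, sqrt(2)): add ∫ log(t**2)·t^(s-1) dt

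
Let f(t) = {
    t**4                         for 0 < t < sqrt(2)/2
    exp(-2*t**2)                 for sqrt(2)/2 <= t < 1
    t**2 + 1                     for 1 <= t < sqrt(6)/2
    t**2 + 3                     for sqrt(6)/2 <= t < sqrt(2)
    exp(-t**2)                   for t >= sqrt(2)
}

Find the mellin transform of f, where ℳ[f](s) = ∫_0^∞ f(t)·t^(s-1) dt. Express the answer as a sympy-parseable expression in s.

(sqrt(2)/2)**s*(2*2**(s/2)*s*(s + 2)*(s + 4)*uppergamma(s/2, 2) - 8*2**(s/2)*s*(s + 4) - 8*2**(s/2)*(s + 4) + 20*2**s*s*(s + 4) + 24*2**s*(s + 4) - 8*3**(s/2)*s*(s + 4) - 16*3**(s/2)*(s + 4) + 2*s*(s + 2)*(s + 4)*uppergamma(s/2, 1) - 2*s*(s + 2)*(s + 4)*uppergamma(s/2, 2) + s*(s + 2))/(4*s*(s + 2)*(s + 4))
  Re(s) > -4

undo the power substitution: t**2 on [0, 1/2); exp(-2*t) on [1/2, 1); t + 1 on [1, 3/2); …
split f at sqrt(2)/2, 1, sqrt(6)/2, sqrt(2): ℳ[f](s) collects 5 kernel integrals
[0, sqrt(2)/2) adds the kernel integral of t**4
the [sqrt(2)/2, 1) slice contributes ∫ exp(-2*t**2)·t^(s-1) dt
on [1, sqrt(6)/2): add ∫ (t**2 + 1)·t^(s-1) dt
on [sqrt(6)/2, sqrt(2)) integrate f = (t**2 + 3) against the kernel
for t in [sqrt(2), ∞): the term is ∫ exp(-t**2)·t^(s-1)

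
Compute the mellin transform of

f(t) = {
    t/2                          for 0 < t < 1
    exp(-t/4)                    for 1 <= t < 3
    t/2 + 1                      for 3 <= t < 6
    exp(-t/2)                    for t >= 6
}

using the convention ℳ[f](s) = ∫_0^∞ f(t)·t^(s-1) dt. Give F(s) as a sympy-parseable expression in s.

(2*2**s*s*(s + 1)*uppergamma(s, 3) - 5*3**s*s - 2*3**s + 2*4**s*s*(s + 1)*uppergamma(s, 1/4) - 2*4**s*s*(s + 1)*uppergamma(s, 3/4) + 8*6**s*s + 2*6**s + s)/(2*s*(s + 1))
  Re(s) > -1

invert the common scale on t to get t on [0, 1/2); exp(-t/2) on [1/2, 3/2); t + 1 on [3/2, 3); …
summing 4 kernel integrals split by 1, 3, 6 yields ℳ[f](s)
segment 0 to 1 holds t/2; add its integral
piece [1, 3): integrate exp(-t/4) against the kernel
on [3, 6): add ∫ (t/2 + 1)·t^(s-1) dt
over [6, ∞), the kernel integral of exp(-t/2) enters the sum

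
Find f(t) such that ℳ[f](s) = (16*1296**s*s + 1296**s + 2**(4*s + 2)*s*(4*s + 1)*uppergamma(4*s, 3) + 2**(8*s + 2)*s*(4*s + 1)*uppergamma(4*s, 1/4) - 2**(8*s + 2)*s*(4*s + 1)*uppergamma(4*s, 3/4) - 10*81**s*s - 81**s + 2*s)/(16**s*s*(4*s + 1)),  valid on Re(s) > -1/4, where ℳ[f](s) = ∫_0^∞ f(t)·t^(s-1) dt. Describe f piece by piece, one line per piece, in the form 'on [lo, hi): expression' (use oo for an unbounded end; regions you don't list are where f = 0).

invert the power substitution to get sqrt(t) on [0, 1/4); exp(-sqrt(t)/2) on [1/4, 9/4); sqrt(t) + 1 on [9/4, 9); …
remove the power substitution first: t on [0, 1/2); exp(-t/2) on [1/2, 3/2); t + 1 on [3/2, 3); …
the 4 pieces separated at 1/16, 81/16, 81 each add one integral
for t in [0, 1/16): the term is ∫ t**(1/4)·t^(s-1)
segment 1/16 to 81/16 holds exp(-t**(1/4)/2); add its integral
[81/16, 81) adds the kernel integral of (t**(1/4) + 1)
between 81 and ∞ the integrand is exp(-t**(1/4))·t^(s-1)

on [0, 1/16): t**(1/4)
on [1/16, 81/16): exp(-t**(1/4)/2)
on [81/16, 81): t**(1/4) + 1
on [81, oo): exp(-t**(1/4))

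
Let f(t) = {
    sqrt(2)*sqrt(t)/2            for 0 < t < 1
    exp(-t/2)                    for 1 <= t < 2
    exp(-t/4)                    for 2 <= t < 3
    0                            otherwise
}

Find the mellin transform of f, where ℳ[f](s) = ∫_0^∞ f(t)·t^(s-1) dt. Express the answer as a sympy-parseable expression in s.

remove the common scale on t first: sqrt(t) on [0, 1/2); exp(-t) on [1/2, 1); exp(-t/2) on [1, 3/2)
linearity at 1, 2 turns ℳ[f](s) into 3 summed integrals
over [0, 1), the kernel integral of sqrt(2)*sqrt(t)/2 enters the sum
segment 1 to 2 holds exp(-t/2); add its integral
∫ exp(-t/4)·t^(s-1) over [2, 3)

(2**s*(2*s + 1)*uppergamma(s, 1/2) - 2**s*(2*s + 1)*uppergamma(s, 1) + 4**s*(2*s + 1)*uppergamma(s, 1/2) - 4**s*(2*s + 1)*uppergamma(s, 3/4) + sqrt(2))/(2*s + 1)
  Re(s) > -1/2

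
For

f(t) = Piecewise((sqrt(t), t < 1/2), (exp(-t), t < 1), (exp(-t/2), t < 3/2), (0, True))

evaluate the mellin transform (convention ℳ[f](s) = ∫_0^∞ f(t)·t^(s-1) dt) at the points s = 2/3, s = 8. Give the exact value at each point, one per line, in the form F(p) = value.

F(2/3) = -2**(2/3)*uppergamma(2/3, 3/4) - uppergamma(2/3, 1) + 3*2**(5/6)/14 + uppergamma(2/3, 1/2) + 2**(2/3)*uppergamma(2/3, 1/2)
F(8) = -174811815*exp(-3/4)/64 - 13700*exp(-1) + sqrt(2)/4352 + 273351111*exp(-1/2)/128

the 3 pieces separated at 1/2, 1 each add one integral
the [0, 1/2) slice contributes ∫ sqrt(t)·t^(s-1) dt
∫ over [1/2, 1) of exp(-t)·t^(s-1) joins the sum
on [1, 3/2): add ∫ exp(-t/2)·t^(s-1) dt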